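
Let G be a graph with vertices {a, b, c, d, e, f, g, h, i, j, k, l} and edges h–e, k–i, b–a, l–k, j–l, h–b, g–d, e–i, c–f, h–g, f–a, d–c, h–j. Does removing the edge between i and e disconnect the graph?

No

After removing i–e, the path i-k-l-j-h-e still connects them, so the edge is not a bridge.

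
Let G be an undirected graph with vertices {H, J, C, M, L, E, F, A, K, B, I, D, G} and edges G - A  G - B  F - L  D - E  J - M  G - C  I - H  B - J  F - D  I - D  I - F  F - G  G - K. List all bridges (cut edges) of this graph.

A-G, B-G, B-J, C-G, D-E, F-G, F-L, G-K, H-I, J-M

The edges on the cycle I-F-D-I are not bridges since each lies on that cycle.
But removing G - B disconnects G from B; removing G - C disconnects G from C; removing A - G disconnects A from G; removing M - J disconnects M from J — these are bridges.
In total 10 edges are bridges.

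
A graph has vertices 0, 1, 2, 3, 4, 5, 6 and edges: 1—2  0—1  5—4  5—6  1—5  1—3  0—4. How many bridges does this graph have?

3

The edges on the cycle 0-1-5-4-0 are not bridges since each lies on that cycle.
But removing 1—2 disconnects 1 from 2; removing 1—3 disconnects 1 from 3; removing 5—6 disconnects 5 from 6 — these are bridges.
That makes 3 bridges.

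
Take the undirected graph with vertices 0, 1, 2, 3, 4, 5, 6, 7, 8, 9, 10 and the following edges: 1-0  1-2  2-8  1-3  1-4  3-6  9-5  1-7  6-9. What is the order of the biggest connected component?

10

10 is isolated — a component by itself.
Starting from 0 we can reach 0, 1, 2, 3, 4, 5, 6, 7, 8, 9. That is one component of size 10.
The largest has 10 vertices.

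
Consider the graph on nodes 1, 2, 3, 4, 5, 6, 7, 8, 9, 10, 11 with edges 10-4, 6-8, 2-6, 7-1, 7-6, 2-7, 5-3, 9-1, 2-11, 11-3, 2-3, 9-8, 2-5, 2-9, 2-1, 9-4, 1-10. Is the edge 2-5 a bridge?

No

After removing 2-5, the path 2-3-5 still connects them, so the edge is not a bridge.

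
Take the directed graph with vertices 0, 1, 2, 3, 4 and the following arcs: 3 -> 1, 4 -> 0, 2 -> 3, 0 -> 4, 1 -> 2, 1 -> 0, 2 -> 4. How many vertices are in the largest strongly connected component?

3

{1, 2, 3} are all mutually reachable — one SCC of size 3.
{0, 4} are all mutually reachable — one SCC of size 2.
The largest has 3 vertices.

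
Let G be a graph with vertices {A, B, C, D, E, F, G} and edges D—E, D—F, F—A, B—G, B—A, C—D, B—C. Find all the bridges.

The edges on the cycle B-C-D-F-A-B are not bridges since each lies on that cycle.
But removing D—E disconnects D from E; removing B—G disconnects B from G — these are bridges.

B-G, D-E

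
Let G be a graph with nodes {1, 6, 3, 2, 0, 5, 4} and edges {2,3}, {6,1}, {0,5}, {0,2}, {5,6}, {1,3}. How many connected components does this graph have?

4 is isolated — a component by itself.
Starting from 0 we can reach 0, 1, 2, 3, 5, 6. That is one component of size 6.
Total: 2 components.

2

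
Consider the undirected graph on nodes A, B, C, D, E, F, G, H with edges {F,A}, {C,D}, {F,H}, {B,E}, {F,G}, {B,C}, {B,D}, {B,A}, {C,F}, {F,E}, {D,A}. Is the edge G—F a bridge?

Removing G—F leaves no path between G and F: the component count goes from 1 to 2. So it is a bridge.

Yes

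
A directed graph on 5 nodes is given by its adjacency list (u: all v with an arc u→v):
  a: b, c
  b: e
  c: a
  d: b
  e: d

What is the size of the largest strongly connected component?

{b, d, e} are all mutually reachable — one SCC of size 3.
{a, c} are all mutually reachable — one SCC of size 2.
The largest has 3 vertices.

3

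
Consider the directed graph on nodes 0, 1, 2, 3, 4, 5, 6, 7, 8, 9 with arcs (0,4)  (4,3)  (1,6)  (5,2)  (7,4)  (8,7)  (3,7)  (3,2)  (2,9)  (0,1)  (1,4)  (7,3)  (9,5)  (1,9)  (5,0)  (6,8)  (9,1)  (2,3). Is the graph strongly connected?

From 1 we can reach every vertex (0, 1, 2, 3, 4, 5, 6, 7, 8, 9), and every vertex can reach 1 (0, 1, 2, 3, 4, 5, 6, 7, 8, 9). So the whole graph is one strongly connected component.

Yes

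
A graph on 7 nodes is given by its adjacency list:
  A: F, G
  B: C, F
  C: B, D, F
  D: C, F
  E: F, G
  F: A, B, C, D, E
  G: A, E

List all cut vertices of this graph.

F

Removing F increases the component count from 1 to 2, so F is a cut vertex.
By contrast removing D leaves 1 component; it is not a cut vertex. No other vertex is a cut vertex either.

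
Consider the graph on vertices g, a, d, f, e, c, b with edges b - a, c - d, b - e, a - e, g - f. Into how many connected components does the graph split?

3

Starting from f we can reach f, g. That is one component of size 2.
Starting from c we can reach c, d. That is one component of size 2.
Starting from a we can reach a, b, e. That is one component of size 3.
Total: 3 components.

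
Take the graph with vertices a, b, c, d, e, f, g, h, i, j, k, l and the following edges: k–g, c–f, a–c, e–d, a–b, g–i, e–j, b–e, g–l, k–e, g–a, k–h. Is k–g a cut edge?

After removing k–g, the path k-e-b-a-g still connects them, so the edge is not a bridge.

No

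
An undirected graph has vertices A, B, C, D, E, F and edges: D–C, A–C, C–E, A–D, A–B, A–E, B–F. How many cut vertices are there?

Removing A increases the component count from 1 to 2, so A is a cut vertex.
Removing B increases the component count from 1 to 2, so B is a cut vertex.
By contrast removing C leaves 1 component; it is not a cut vertex. No other vertex is a cut vertex either.

2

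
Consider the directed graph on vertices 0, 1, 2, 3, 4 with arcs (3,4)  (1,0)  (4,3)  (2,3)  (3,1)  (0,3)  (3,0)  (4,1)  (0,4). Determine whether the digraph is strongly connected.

No

There is no directed path from 1 to 2, so the graph is not strongly connected.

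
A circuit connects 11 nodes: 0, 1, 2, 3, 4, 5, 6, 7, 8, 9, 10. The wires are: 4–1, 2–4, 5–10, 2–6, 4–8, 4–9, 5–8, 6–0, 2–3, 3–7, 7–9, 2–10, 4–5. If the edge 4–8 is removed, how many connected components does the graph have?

4 and 8 are still connected via 4-5-8, so the component count stays at 1.

1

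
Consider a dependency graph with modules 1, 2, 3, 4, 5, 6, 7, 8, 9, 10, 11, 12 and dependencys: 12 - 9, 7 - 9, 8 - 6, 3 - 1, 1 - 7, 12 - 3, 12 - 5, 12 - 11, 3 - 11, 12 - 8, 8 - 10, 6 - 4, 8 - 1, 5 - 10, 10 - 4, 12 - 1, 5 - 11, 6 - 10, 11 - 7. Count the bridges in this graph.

The edges on the cycle 12-3-1-12 are not bridges since each lies on that cycle.
Every edge lies on some cycle, so there are no bridges.

0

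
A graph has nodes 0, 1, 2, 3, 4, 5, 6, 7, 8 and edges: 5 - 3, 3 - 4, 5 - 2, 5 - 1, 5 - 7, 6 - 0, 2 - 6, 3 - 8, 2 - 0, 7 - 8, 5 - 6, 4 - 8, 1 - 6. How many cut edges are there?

0

The edges on the cycle 5-2-0-6-5 are not bridges since each lies on that cycle.
Every edge lies on some cycle, so there are no bridges.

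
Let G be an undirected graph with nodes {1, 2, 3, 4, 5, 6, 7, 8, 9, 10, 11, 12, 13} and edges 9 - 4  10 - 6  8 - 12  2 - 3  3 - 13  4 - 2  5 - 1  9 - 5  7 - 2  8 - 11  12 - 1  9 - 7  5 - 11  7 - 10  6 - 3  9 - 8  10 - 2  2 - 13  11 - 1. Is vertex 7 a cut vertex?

No

Deleting 7 leaves 1 component (was 1) (its neighbors 2, 9, 10 remain connected to each other), so 7 is not a cut vertex.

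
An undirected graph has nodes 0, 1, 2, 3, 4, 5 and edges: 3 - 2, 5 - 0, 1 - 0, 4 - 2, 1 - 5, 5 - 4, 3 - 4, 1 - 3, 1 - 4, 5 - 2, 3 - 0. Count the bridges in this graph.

The edges on the cycle 1-5-2-4-3-1 are not bridges since each lies on that cycle.
Every edge lies on some cycle, so there are no bridges.

0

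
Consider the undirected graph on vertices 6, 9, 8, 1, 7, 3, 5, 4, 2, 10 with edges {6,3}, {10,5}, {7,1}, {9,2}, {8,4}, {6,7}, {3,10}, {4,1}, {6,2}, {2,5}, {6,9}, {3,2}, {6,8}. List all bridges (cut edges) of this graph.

The edges on the cycle 6-3-10-5-2-6 are not bridges since each lies on that cycle.
Every edge lies on some cycle, so there are no bridges.

none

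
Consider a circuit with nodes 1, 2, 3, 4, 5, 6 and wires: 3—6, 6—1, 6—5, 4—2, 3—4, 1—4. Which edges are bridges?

The edges on the cycle 3-6-1-4-3 are not bridges since each lies on that cycle.
But removing 4—2 disconnects 4 from 2; removing 5—6 disconnects 5 from 6 — these are bridges.

2-4, 5-6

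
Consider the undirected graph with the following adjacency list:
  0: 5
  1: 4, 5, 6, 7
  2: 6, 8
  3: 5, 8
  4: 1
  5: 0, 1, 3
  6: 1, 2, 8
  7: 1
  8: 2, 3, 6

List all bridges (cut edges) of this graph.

The edges on the cycle 6-1-5-3-8-2-6 are not bridges since each lies on that cycle.
But removing 0-5 disconnects 0 from 5; removing 1-4 disconnects 1 from 4; removing 1-7 disconnects 1 from 7 — these are bridges.

0-5, 1-4, 1-7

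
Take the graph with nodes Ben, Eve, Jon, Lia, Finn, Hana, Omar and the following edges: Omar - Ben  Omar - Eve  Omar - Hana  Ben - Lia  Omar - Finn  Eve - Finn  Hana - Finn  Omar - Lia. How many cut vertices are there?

1

Removing Omar increases the component count from 2 to 3, so Omar is a cut vertex.
By contrast removing Hana leaves 2 components; it is not a cut vertex. No other vertex is a cut vertex either.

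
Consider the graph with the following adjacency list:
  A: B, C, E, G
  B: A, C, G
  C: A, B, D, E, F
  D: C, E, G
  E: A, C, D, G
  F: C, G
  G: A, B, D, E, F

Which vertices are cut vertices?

Removing D, for instance, still leaves 1 component. No single vertex removal increases the component count — the graph has no articulation points.

none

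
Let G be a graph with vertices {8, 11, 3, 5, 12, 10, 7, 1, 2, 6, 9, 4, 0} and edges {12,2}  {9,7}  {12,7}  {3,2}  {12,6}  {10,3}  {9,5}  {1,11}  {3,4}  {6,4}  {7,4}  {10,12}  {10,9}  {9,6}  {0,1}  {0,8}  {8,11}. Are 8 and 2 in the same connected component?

No

The component containing 8 is {0, 1, 8, 11}, and 2 is not in it.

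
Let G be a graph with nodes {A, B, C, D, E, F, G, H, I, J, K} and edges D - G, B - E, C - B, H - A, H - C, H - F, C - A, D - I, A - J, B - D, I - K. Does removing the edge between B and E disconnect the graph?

Removing B - E leaves no path between B and E: the component count goes from 1 to 2. So it is a bridge.

Yes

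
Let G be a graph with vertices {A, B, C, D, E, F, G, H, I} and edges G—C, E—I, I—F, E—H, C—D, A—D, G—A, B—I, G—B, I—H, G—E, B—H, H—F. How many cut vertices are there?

1

Removing G increases the component count from 1 to 2, so G is a cut vertex.
By contrast removing B leaves 1 component; it is not a cut vertex. No other vertex is a cut vertex either.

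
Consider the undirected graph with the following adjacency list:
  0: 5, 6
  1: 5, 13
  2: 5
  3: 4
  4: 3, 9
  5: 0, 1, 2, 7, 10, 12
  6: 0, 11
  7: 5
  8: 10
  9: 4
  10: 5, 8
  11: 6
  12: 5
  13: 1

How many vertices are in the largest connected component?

11

Starting from 3 we can reach 3, 4, 9. That is one component of size 3.
Starting from 0 we can reach 0, 1, 2, 5, 6, 7, 8, 10, 11, 12, 13. That is one component of size 11.
The largest has 11 vertices.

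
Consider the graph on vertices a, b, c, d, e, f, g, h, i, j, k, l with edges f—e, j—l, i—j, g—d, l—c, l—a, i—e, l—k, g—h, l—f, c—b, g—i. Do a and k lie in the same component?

From a we can reach a, b, c, d, e, f, g, h, i, j, k, l, which includes k.

Yes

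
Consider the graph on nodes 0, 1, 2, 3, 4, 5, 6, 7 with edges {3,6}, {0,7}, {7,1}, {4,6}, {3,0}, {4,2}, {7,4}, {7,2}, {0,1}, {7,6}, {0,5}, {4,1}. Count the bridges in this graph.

1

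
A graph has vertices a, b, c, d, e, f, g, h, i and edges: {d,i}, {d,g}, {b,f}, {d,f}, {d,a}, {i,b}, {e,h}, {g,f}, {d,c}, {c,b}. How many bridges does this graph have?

The edges on the cycle d-i-b-c-d are not bridges since each lies on that cycle.
But removing d–a disconnects d from a; removing h–e disconnects h from e — these are bridges.
That makes 2 bridges.

2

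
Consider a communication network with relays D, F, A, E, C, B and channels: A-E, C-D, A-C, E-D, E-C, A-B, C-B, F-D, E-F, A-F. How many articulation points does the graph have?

Removing C, for instance, still leaves 1 component. No single vertex removal increases the component count — the graph has no articulation points.

0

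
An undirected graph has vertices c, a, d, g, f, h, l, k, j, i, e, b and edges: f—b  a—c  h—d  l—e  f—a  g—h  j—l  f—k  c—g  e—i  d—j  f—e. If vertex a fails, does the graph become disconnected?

No

Deleting a leaves 1 component (was 1) (its neighbors c, f remain connected to each other), so a is not a cut vertex.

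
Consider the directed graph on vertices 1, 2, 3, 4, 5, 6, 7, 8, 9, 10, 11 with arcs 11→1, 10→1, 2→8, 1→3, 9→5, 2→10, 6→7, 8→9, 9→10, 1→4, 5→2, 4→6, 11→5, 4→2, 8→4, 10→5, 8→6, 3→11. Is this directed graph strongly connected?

No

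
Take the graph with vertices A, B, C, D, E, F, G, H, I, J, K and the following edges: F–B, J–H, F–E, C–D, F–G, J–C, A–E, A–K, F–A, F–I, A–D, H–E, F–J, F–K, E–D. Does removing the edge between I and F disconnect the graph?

Yes

Removing I–F leaves no path between I and F: the component count goes from 1 to 2. So it is a bridge.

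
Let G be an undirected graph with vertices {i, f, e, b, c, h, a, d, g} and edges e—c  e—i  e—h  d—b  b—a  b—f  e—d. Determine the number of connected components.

g is isolated — a component by itself.
Starting from a we can reach a, b, c, d, e, f, h, i. That is one component of size 8.
Total: 2 components.

2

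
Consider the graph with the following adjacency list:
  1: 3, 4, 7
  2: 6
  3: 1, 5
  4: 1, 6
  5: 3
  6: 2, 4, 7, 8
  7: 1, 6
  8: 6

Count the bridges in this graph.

The edges on the cycle 7-1-4-6-7 are not bridges since each lies on that cycle.
But removing 1-3 disconnects 1 from 3; removing 6-2 disconnects 6 from 2; removing 3-5 disconnects 3 from 5; removing 6-8 disconnects 6 from 8 — these are bridges.
That makes 4 bridges.

4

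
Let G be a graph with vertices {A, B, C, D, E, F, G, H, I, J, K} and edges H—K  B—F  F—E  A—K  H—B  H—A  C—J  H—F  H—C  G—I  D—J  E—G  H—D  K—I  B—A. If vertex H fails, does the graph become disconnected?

Deleting H raises the number of components from 1 to 2, so H is a cut vertex.

Yes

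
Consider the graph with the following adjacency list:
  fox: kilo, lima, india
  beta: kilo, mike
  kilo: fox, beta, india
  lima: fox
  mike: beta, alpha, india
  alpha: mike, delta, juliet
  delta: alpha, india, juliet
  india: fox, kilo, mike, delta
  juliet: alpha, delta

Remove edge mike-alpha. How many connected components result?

1

mike and alpha are still connected via mike-india-delta-alpha, so the component count stays at 1.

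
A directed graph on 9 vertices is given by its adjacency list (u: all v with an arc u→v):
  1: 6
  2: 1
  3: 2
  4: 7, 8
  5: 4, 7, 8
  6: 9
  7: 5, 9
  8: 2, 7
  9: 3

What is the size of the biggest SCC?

5

{1, 2, 3, 6, 9} are all mutually reachable — one SCC of size 5.
{4, 5, 7, 8} are all mutually reachable — one SCC of size 4.
The largest has 5 vertices.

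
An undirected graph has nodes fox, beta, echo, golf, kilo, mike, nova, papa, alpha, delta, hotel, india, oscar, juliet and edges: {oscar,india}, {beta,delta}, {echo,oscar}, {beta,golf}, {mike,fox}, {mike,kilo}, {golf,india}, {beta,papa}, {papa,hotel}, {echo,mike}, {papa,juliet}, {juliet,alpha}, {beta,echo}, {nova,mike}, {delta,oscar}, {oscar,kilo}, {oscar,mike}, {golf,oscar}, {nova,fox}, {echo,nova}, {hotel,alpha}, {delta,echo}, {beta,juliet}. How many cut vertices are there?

1

Removing beta increases the component count from 1 to 2, so beta is a cut vertex.
By contrast removing india leaves 1 component; it is not a cut vertex. No other vertex is a cut vertex either.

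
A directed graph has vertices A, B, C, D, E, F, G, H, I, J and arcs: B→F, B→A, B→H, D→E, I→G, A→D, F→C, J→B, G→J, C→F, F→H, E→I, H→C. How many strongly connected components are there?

2

{A, B, D, E, G, I, J} are all mutually reachable — one SCC of size 7.
{C, F, H} are all mutually reachable — one SCC of size 3.
That gives 2 strongly connected components.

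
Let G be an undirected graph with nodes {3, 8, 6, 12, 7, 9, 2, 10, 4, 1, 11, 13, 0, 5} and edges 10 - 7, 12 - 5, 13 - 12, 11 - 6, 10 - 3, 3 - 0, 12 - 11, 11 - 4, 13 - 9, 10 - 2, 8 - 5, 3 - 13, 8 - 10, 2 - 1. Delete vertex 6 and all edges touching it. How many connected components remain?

1

With 6 gone, the remaining components are: {0, 1, 2, 3, 4, 5, 7, 8, 9, 10, 11, 12, 13}.
That is 1 component.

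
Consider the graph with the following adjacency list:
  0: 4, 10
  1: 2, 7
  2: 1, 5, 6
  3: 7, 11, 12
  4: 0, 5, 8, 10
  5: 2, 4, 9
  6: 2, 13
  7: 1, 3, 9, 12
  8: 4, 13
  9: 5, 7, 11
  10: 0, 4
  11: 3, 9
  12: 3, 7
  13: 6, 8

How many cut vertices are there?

1

Removing 4 increases the component count from 1 to 2, so 4 is a cut vertex.
By contrast removing 6 leaves 1 component; it is not a cut vertex. No other vertex is a cut vertex either.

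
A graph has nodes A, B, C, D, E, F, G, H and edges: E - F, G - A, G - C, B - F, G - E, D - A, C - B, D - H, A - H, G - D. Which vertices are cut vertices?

Removing G increases the component count from 1 to 2, so G is a cut vertex.
By contrast removing H leaves 1 component; it is not a cut vertex. No other vertex is a cut vertex either.

G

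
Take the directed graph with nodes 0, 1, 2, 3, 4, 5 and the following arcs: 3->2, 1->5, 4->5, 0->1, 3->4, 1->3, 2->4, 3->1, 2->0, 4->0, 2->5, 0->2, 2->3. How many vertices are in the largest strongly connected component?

{0, 1, 2, 3, 4} are all mutually reachable — one SCC of size 5.
{5} is an SCC by itself.
The largest has 5 vertices.

5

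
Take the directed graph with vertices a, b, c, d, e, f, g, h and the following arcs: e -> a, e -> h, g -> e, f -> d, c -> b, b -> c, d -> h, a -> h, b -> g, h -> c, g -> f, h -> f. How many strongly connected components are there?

1

{a, b, c, d, e, f, g, h} are all mutually reachable — one SCC of size 8.
That gives 1 strongly connected component.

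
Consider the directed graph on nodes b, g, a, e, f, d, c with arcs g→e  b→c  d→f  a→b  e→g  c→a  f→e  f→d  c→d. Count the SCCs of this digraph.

3

{a, b, c} are all mutually reachable — one SCC of size 3.
{d, f} are all mutually reachable — one SCC of size 2.
{e, g} are all mutually reachable — one SCC of size 2.
That gives 3 strongly connected components.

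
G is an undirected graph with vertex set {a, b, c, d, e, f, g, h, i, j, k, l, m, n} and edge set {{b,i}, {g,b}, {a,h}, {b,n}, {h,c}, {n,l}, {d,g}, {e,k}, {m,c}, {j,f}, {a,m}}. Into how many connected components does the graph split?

4

Starting from e we can reach e, k. That is one component of size 2.
Starting from f we can reach f, j. That is one component of size 2.
Starting from a we can reach a, c, h, m. That is one component of size 4.
Starting from b we can reach b, d, g, i, l, n. That is one component of size 6.
Total: 4 components.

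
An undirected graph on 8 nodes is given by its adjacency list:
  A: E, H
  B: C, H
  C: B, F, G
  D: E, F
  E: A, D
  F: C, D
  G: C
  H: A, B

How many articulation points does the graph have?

1

Removing C increases the component count from 1 to 2, so C is a cut vertex.
By contrast removing G leaves 1 component; it is not a cut vertex. No other vertex is a cut vertex either.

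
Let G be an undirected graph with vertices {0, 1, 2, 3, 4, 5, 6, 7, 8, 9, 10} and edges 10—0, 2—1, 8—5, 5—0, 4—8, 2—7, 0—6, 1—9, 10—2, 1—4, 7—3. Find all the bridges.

0-6, 1-9, 2-7, 3-7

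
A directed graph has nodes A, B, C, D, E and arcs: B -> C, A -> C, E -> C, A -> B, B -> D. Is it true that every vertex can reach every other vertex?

There is no directed path from A to E, so the graph is not strongly connected.

No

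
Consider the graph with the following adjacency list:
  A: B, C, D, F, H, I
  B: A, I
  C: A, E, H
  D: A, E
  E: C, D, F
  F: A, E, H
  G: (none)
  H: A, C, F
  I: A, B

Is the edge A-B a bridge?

No

After removing A-B, the path A-I-B still connects them, so the edge is not a bridge.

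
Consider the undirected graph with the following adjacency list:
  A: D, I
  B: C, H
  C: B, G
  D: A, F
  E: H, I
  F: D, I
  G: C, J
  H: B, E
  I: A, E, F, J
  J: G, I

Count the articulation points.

1

Removing I increases the component count from 1 to 2, so I is a cut vertex.
By contrast removing B leaves 1 component; it is not a cut vertex. No other vertex is a cut vertex either.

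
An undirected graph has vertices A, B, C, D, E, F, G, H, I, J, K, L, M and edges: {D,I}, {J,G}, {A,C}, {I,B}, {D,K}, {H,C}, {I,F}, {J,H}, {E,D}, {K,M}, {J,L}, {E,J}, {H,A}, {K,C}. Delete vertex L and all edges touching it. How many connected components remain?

With L gone, the remaining components are: {A, B, C, D, E, F, G, H, I, J, K, M}.
That is 1 component.

1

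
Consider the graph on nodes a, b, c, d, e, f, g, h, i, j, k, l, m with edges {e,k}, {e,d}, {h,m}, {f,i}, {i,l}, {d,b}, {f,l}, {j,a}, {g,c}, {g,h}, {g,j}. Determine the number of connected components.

Starting from f we can reach f, i, l. That is one component of size 3.
Starting from b we can reach b, d, e, k. That is one component of size 4.
Starting from a we can reach a, c, g, h, j, m. That is one component of size 6.
Total: 3 components.

3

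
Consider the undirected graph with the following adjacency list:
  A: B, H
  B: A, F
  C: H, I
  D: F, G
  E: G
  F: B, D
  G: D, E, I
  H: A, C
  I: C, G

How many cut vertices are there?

1

Removing G increases the component count from 1 to 2, so G is a cut vertex.
By contrast removing B leaves 1 component; it is not a cut vertex. No other vertex is a cut vertex either.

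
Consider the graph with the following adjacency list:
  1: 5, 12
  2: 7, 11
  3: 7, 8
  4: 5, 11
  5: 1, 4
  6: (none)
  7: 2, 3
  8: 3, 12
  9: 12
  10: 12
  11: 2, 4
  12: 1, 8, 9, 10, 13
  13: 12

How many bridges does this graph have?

3

The edges on the cycle 3-7-2-11-4-5-1-12-8-3 are not bridges since each lies on that cycle.
But removing 13-12 disconnects 13 from 12; removing 10-12 disconnects 10 from 12; removing 9-12 disconnects 9 from 12 — these are bridges.
That makes 3 bridges.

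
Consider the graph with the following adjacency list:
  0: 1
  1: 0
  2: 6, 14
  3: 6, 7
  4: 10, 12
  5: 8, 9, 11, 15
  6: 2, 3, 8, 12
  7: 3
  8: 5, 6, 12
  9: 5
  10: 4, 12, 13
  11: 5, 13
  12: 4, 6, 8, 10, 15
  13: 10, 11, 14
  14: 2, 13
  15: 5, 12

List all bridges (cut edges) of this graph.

The edges on the cycle 6-8-5-11-13-14-2-6 are not bridges since each lies on that cycle.
But removing 1-0 disconnects 1 from 0; removing 6-3 disconnects 6 from 3; removing 9-5 disconnects 9 from 5; removing 7-3 disconnects 7 from 3 — these are bridges.

0-1, 3-6, 3-7, 5-9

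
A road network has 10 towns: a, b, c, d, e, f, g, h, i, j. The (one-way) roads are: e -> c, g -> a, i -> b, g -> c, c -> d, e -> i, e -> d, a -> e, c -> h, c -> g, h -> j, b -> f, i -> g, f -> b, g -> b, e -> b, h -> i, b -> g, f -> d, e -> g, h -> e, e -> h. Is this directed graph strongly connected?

No

There is no directed path from j to g, so the graph is not strongly connected.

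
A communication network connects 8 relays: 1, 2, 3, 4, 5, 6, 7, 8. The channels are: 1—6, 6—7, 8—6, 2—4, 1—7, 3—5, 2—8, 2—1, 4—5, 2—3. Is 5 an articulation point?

No

Deleting 5 leaves 1 component (was 1) (its neighbors 3, 4 remain connected to each other), so 5 is not a cut vertex.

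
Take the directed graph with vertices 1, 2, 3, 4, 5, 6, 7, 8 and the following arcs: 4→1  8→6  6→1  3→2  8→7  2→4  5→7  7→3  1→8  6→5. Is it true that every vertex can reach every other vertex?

From 2 we can reach every vertex (1, 2, 3, 4, 5, 6, 7, 8), and every vertex can reach 2 (1, 2, 3, 4, 5, 6, 7, 8). So the whole graph is one strongly connected component.

Yes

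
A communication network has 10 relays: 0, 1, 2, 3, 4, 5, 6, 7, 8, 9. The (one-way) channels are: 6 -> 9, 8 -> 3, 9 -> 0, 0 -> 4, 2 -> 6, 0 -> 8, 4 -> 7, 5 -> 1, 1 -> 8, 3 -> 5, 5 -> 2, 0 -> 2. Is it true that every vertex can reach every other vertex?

No

There is no directed path from 7 to 6, so the graph is not strongly connected.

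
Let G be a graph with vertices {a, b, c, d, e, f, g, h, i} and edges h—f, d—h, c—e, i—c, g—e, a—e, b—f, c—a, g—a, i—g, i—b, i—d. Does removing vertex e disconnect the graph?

No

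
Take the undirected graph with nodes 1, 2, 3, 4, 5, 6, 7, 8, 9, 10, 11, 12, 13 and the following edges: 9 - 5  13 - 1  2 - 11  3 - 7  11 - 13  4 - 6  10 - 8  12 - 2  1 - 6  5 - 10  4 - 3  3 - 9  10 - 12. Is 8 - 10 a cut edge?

Yes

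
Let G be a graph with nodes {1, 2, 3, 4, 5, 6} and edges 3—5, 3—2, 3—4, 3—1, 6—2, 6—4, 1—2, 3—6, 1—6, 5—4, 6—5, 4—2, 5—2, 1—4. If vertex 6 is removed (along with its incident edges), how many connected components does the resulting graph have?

1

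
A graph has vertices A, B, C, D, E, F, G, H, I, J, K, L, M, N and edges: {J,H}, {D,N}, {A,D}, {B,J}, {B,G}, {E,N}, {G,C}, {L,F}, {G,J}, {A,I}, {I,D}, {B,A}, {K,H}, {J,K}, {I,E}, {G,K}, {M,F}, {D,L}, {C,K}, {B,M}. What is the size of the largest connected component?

14

Starting from A we can reach A, B, C, D, E, F, G, H, I, J, K, L, M, N. That is one component of size 14.
The largest has 14 vertices.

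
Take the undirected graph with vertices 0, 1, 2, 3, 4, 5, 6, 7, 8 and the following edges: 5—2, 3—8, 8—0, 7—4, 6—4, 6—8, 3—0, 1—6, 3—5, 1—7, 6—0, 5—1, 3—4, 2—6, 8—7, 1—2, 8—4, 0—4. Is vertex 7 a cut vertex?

No

Deleting 7 leaves 1 component (was 1) (its neighbors 1, 4, 8 remain connected to each other), so 7 is not a cut vertex.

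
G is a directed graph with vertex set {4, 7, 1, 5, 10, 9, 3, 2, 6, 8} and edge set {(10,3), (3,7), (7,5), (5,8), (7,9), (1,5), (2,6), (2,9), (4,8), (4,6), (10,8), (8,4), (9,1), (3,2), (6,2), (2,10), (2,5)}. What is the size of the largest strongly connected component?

{1, 2, 3, 4, 5, 6, 7, 8, 9, 10} are all mutually reachable — one SCC of size 10.
The largest has 10 vertices.

10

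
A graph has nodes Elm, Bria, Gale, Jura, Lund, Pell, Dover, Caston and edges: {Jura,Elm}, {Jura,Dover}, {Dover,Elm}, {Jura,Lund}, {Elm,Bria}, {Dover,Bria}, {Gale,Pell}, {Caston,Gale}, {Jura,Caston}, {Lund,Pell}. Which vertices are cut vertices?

Jura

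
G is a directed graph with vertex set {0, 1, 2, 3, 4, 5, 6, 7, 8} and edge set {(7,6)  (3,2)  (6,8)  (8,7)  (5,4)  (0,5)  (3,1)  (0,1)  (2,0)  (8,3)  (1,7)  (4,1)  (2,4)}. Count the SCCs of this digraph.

1

{0, 1, 2, 3, 4, 5, 6, 7, 8} are all mutually reachable — one SCC of size 9.
That gives 1 strongly connected component.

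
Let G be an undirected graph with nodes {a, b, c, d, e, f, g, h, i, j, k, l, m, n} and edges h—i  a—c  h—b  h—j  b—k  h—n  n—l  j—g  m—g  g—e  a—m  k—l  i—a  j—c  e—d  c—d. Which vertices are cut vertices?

h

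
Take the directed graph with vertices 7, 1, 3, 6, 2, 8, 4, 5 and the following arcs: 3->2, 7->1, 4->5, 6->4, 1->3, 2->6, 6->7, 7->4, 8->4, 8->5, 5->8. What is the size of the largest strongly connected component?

{1, 2, 3, 6, 7} are all mutually reachable — one SCC of size 5.
{4, 5, 8} are all mutually reachable — one SCC of size 3.
The largest has 5 vertices.

5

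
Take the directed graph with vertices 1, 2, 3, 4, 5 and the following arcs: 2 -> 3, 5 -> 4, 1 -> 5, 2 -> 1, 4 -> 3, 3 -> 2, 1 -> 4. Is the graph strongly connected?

Yes

From 5 we can reach every vertex (1, 2, 3, 4, 5), and every vertex can reach 5 (1, 2, 3, 4, 5). So the whole graph is one strongly connected component.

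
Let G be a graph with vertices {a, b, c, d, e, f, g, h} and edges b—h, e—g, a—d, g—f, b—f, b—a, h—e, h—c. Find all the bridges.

The edges on the cycle b-h-e-g-f-b are not bridges since each lies on that cycle.
But removing a—d disconnects a from d; removing h—c disconnects h from c; removing b—a disconnects b from a — these are bridges.

a-b, a-d, c-h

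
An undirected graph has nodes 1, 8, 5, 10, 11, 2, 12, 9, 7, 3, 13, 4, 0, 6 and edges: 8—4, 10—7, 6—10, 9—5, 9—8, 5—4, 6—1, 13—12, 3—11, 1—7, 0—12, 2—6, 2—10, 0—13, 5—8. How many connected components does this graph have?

Starting from 3 we can reach 3, 11. That is one component of size 2.
Starting from 0 we can reach 0, 12, 13. That is one component of size 3.
Starting from 4 we can reach 4, 5, 8, 9. That is one component of size 4.
Starting from 1 we can reach 1, 2, 6, 7, 10. That is one component of size 5.
Total: 4 components.

4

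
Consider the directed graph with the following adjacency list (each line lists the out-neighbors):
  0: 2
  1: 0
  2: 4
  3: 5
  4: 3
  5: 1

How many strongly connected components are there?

1

{0, 1, 2, 3, 4, 5} are all mutually reachable — one SCC of size 6.
That gives 1 strongly connected component.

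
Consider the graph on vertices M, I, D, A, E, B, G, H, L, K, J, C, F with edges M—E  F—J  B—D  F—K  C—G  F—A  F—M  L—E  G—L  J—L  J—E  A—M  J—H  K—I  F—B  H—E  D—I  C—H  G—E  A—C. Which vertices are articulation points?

Removing F increases the component count from 1 to 2, so F is a cut vertex.
By contrast removing G leaves 1 component; it is not a cut vertex. No other vertex is a cut vertex either.

F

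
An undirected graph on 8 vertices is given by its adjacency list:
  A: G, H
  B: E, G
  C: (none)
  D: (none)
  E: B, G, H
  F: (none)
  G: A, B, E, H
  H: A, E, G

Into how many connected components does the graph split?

4

F is isolated — a component by itself.
D is isolated — a component by itself.
C is isolated — a component by itself.
Starting from A we can reach A, B, E, G, H. That is one component of size 5.
Total: 4 components.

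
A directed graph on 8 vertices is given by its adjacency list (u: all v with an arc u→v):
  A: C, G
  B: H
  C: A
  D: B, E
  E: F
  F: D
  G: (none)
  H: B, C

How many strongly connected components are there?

{D, E, F} are all mutually reachable — one SCC of size 3.
{A, C} are all mutually reachable — one SCC of size 2.
{B, H} are all mutually reachable — one SCC of size 2.
{G} is an SCC by itself.
That gives 4 strongly connected components.

4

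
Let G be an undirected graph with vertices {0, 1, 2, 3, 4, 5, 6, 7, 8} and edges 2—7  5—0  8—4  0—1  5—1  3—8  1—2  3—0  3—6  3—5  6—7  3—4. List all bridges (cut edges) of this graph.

none

The edges on the cycle 3-8-4-3 are not bridges since each lies on that cycle.
Every edge lies on some cycle, so there are no bridges.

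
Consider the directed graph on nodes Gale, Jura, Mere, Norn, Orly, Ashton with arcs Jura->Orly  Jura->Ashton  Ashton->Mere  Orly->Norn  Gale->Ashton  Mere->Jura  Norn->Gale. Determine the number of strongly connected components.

{Gale, Jura, Mere, Norn, Orly, Ashton} are all mutually reachable — one SCC of size 6.
That gives 1 strongly connected component.

1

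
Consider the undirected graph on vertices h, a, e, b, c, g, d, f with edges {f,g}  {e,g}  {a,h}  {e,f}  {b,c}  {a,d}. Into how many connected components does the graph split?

Starting from b we can reach b, c. That is one component of size 2.
Starting from e we can reach e, f, g. That is one component of size 3.
Starting from a we can reach a, d, h. That is one component of size 3.
Total: 3 components.

3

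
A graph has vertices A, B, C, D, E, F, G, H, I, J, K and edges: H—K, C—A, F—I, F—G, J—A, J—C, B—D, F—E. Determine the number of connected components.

Starting from H we can reach H, K. That is one component of size 2.
Starting from B we can reach B, D. That is one component of size 2.
Starting from A we can reach A, C, J. That is one component of size 3.
Starting from E we can reach E, F, G, I. That is one component of size 4.
Total: 4 components.

4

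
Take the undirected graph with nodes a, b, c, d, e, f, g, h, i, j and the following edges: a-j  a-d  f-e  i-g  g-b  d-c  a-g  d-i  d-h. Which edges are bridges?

The edges on the cycle a-d-i-g-a are not bridges since each lies on that cycle.
But removing d-c disconnects d from c; removing a-j disconnects a from j; removing d-h disconnects d from h; removing f-e disconnects f from e — these are bridges.
In total 5 edges are bridges.

a-j, b-g, c-d, d-h, e-f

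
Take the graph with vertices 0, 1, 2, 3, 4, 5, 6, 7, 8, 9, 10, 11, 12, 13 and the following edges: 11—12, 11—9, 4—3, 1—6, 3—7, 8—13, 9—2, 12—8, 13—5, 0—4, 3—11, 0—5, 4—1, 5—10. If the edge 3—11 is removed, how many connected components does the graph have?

3 and 11 are still connected via 3-4-0-5-13-8-12-11, so the component count stays at 1.

1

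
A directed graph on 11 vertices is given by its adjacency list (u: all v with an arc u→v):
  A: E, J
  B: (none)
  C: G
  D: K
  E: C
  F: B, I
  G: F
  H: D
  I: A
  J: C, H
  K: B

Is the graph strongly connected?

There is no directed path from H to E, so the graph is not strongly connected.

No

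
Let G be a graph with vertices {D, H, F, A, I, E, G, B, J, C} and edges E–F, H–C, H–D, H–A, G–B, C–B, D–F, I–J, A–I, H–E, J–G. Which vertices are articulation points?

H

Removing H increases the component count from 1 to 2, so H is a cut vertex.
By contrast removing D leaves 1 component; it is not a cut vertex. No other vertex is a cut vertex either.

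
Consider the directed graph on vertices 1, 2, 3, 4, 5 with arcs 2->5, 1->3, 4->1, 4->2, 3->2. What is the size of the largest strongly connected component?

1

{3} is an SCC by itself.
{1} is an SCC by itself.
{2} is an SCC by itself.
{5} is an SCC by itself.
{4} is an SCC by itself.
The largest has 1 vertex.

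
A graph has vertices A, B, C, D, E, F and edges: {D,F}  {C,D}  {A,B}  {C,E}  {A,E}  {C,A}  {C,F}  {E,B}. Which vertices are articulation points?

Removing C increases the component count from 1 to 2, so C is a cut vertex.
By contrast removing B leaves 1 component; it is not a cut vertex. No other vertex is a cut vertex either.

C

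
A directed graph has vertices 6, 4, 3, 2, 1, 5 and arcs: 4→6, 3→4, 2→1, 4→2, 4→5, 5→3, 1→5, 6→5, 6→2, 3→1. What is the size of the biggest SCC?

{1, 2, 3, 4, 5, 6} are all mutually reachable — one SCC of size 6.
The largest has 6 vertices.

6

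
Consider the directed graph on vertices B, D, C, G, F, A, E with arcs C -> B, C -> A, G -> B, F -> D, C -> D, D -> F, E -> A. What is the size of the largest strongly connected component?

{D, F} are all mutually reachable — one SCC of size 2.
{E} is an SCC by itself.
{B} is an SCC by itself.
{A} is an SCC by itself.
{G} is an SCC by itself.
(and 1 more singleton SCC)
The largest has 2 vertices.

2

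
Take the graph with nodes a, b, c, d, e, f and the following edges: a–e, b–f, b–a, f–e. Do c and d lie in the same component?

The component containing c is {c}, and d is not in it.

No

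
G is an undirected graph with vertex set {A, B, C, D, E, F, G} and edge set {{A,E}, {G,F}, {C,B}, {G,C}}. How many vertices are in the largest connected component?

D is isolated — a component by itself.
Starting from A we can reach A, E. That is one component of size 2.
Starting from B we can reach B, C, F, G. That is one component of size 4.
The largest has 4 vertices.

4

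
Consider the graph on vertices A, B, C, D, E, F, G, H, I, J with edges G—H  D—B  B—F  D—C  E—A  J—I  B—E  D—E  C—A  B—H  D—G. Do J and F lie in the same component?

The component containing J is {I, J}, and F is not in it.

No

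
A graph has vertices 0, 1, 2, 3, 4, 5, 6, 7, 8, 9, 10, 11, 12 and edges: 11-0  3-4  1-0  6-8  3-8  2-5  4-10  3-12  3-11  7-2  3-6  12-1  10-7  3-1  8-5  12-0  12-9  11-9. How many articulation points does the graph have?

Removing 3 increases the component count from 1 to 2, so 3 is a cut vertex.
By contrast removing 0 leaves 1 component; it is not a cut vertex. No other vertex is a cut vertex either.

1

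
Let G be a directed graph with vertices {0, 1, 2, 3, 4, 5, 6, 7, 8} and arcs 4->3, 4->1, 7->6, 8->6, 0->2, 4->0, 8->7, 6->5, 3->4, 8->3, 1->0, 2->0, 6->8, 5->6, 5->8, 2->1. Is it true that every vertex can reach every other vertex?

There is no directed path from 2 to 4, so the graph is not strongly connected.

No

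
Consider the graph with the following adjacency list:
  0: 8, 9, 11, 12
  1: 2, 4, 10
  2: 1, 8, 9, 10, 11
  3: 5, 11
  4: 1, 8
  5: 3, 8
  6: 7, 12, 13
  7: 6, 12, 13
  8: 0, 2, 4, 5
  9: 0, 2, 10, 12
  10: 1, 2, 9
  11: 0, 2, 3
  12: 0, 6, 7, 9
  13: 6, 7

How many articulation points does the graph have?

1

Removing 12 increases the component count from 1 to 2, so 12 is a cut vertex.
By contrast removing 3 leaves 1 component; it is not a cut vertex. No other vertex is a cut vertex either.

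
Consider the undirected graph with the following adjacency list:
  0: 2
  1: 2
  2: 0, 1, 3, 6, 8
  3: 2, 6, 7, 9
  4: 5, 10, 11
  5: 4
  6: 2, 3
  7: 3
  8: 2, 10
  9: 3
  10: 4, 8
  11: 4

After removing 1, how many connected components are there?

With 1 gone, the remaining components are: {0, 2, 3, 4, 5, 6, 7, 8, 9, 10, 11}.
That is 1 component.

1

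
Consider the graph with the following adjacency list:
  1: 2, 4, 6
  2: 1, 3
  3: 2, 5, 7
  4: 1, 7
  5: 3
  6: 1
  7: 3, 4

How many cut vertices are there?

2

Removing 1 increases the component count from 1 to 2, so 1 is a cut vertex.
Removing 3 increases the component count from 1 to 2, so 3 is a cut vertex.
By contrast removing 6 leaves 1 component; it is not a cut vertex. No other vertex is a cut vertex either.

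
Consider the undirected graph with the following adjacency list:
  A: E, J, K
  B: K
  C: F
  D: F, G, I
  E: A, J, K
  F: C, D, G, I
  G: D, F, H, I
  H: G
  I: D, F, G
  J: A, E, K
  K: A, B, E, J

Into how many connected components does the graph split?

2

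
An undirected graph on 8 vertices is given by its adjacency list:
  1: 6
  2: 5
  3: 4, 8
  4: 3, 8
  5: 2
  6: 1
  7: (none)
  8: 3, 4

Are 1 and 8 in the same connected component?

No

The component containing 1 is {1, 6}, and 8 is not in it.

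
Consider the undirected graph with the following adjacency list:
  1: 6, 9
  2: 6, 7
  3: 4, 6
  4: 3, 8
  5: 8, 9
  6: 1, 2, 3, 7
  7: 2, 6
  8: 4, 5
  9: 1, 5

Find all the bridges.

The edges on the cycle 6-2-7-6 are not bridges since each lies on that cycle.
Every edge lies on some cycle, so there are no bridges.

none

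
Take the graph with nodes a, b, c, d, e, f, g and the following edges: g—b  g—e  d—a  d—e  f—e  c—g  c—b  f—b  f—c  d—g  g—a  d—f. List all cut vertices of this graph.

Removing d, for instance, still leaves 1 component. No single vertex removal increases the component count — the graph has no articulation points.

none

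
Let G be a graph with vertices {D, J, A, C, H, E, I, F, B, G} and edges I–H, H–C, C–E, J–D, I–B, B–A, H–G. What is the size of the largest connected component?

7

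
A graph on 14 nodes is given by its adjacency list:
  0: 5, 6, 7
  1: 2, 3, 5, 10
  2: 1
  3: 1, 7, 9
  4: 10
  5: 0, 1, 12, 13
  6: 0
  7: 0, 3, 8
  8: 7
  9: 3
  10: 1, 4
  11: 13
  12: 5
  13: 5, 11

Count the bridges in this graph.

9

The edges on the cycle 3-1-5-0-7-3 are not bridges since each lies on that cycle.
But removing 4-10 disconnects 4 from 10; removing 1-10 disconnects 1 from 10; removing 0-6 disconnects 0 from 6; removing 5-13 disconnects 5 from 13 — these are bridges.
In total 9 edges are bridges.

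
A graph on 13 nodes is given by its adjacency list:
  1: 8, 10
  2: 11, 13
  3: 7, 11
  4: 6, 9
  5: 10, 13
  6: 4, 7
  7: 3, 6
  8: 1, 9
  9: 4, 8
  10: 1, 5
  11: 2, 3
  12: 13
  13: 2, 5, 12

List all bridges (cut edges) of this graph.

The edges on the cycle 1-10-5-13-2-11-3-7-6-4-9-8-1 are not bridges since each lies on that cycle.
But removing 13-12 disconnects 13 from 12 — this is a bridge.

12-13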